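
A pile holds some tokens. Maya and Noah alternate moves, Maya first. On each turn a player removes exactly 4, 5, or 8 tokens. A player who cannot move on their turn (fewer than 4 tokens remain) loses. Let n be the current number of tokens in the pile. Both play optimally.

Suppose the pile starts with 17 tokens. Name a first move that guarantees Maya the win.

Classify positions by backward induction: terminal positions (no move available) are L. From any other position, the mover wins iff some move reaches an L.
n=0: no move → L
n=1: no move → L
n=2: no move → L
n=3: no move → L
n=4: reaches L-position 0 → W
n=5: reaches L-position 1 → W
n=6: reaches L-position 2 → W
n=7: reaches L-position 3 → W
n=8: reaches L-position 3 → W
n=9: reaches L-position 1 → W
n=10: reaches L-position 2 → W
n=11: reaches L-position 3 → W
n=12: only reaches 8(W), 7(W), 4(W), all W → L
n=13: only reaches 9(W), 8(W), 5(W), all W → L
n=14: only reaches 10(W), 9(W), 6(W), all W → L
n=15: only reaches 11(W), 10(W), 7(W), all W → L
n=16: reaches L-position 12 → W
n=17: reaches L-position 13 → W
From 17, the L positions reachable in one move are: 13, 12. Any move reaching one of these is winning.

Remove 4, leaving 13.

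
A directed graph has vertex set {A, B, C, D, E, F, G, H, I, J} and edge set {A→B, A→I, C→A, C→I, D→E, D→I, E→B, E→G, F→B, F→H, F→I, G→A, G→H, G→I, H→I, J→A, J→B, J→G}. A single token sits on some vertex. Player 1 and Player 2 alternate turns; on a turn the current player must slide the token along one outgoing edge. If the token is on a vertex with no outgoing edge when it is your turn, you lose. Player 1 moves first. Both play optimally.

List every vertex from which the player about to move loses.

Classify positions by backward induction: terminal positions (no move available) are L. From any other position, the mover wins iff some move reaches an L.
Every edge goes from a vertex to one that appears earlier in the order B, I, A, H, G, C, J, E, D, F, so processing vertices in that order labels each vertex after all of its successors.
B: no outgoing edge → L
I: no outgoing edge → L
A: W (go to I, an L position)
H: W (go to I, an L position)
G: W (go to I, an L position)
C: W (go to I, an L position)
J: W (go to B, an L position)
E: W (go to B, an L position)
D: W (go to I, an L position)
F: W (go to I, an L position)
The losing starting vertices are exactly the entries labelled L in this table (2 of them).

B, I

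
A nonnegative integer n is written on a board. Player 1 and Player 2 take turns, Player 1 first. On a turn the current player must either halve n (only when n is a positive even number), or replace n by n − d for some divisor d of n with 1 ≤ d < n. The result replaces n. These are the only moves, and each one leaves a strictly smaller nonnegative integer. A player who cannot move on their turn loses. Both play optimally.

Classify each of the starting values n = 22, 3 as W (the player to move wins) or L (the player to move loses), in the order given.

22: W, 3: L

Positions with no move are L. A position that does have a move is losing for the player to move precisely when every available move leads to a winning position for the opponent. Fill in the labels:
n=0: no move → L
n=1: no move → L
n=2: →1(L), so W
n=3: →2(W) only, which is W, so L
n=4: →3(L), so W
n=5: →4(W) only, which is W, so L
n=6: →3(L), so W
n=7: →6(W) only, which is W, so L
n=8: →7(L), so W
n=9: →6(W), 8(W) — all W, so L
n=10: →5(L), so W
n=11: →10(W) only, which is W, so L
n=12: →9(L), so W
n=13: →12(W) only, which is W, so L
n=14: →7(L), so W
n=15: →10(W), 12(W), 14(W) — all W, so L
n=16: →15(L), so W
n=17: →16(W) only, which is W, so L
n=18: →9(L), so W
n=19: →18(W) only, which is W, so L
n=20: →15(L), so W
n=21: →14(W), 18(W), 20(W) — all W, so L
n=22: →11(L), so W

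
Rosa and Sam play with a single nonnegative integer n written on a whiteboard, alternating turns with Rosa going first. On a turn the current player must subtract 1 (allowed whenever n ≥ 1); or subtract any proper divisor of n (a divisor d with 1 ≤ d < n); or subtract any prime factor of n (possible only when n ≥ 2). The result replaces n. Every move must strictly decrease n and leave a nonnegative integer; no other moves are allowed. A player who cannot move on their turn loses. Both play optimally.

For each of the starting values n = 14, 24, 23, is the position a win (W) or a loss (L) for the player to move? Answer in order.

Label each position W (a win for the player to move) or L (a loss). A position with no legal move is L; any other position is W exactly when some move reaches an L, and L when every move reaches a W.
n=0: no move → L
n=1: can move to 0, which is L ⇒ W
n=2: can move to 0, which is L ⇒ W
n=3: can move to 0, which is L ⇒ W
n=4: moves to 2(W), 3(W); every one is W ⇒ L
n=5: can move to 0, which is L ⇒ W
n=6: can move to 4, which is L ⇒ W
n=7: can move to 0, which is L ⇒ W
n=8: can move to 4, which is L ⇒ W
n=9: moves to 6(W), 8(W); every one is W ⇒ L
n=10: can move to 9, which is L ⇒ W
n=11: can move to 0, which is L ⇒ W
n=12: can move to 9, which is L ⇒ W
n=13: can move to 0, which is L ⇒ W
n=14: moves to 7(W), 12(W), 13(W); every one is W ⇒ L
n=15: can move to 14, which is L ⇒ W
n=16: can move to 14, which is L ⇒ W
n=17: can move to 0, which is L ⇒ W
n=18: can move to 9, which is L ⇒ W
n=19: can move to 0, which is L ⇒ W
n=20: moves to 10(W), 15(W), 16(W), 18(W), 19(W); every one is W ⇒ L
n=21: can move to 14, which is L ⇒ W
n=22: can move to 20, which is L ⇒ W
n=23: can move to 0, which is L ⇒ W
n=24: can move to 20, which is L ⇒ W

14: L, 24: W, 23: W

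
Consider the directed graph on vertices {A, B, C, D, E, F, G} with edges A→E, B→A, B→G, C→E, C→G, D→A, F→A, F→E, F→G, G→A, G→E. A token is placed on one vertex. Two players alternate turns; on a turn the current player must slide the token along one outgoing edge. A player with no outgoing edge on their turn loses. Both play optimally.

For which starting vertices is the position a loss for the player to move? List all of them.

Use the standard recursion: the mover loses at a terminal position; elsewhere, the mover wins exactly when some move hands the opponent an L position.
Every edge goes from a vertex to one that appears earlier in the order E, A, G, C, F, B, D, so processing vertices in that order labels each vertex after all of its successors.
E: no outgoing edge → L
A: reaches L-position E → W
G: reaches L-position E → W
C: reaches L-position E → W
F: reaches L-position E → W
B: only reaches G(W), A(W), all W → L
D: only reaches A(W), which is W → L
The losing starting vertices are exactly the entries labelled L in this table (3 of them).

B, D, E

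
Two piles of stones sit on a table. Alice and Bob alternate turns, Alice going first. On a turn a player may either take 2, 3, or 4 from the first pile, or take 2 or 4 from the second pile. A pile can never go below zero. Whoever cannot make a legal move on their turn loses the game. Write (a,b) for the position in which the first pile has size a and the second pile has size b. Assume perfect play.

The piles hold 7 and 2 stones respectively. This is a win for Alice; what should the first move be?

Build the W/L table. Terminal = L. A non-terminal position is W if it has a move to some L; otherwise it is L.
No move ever increases a pile, so every position that can arise here has a ≤ 7 and b ≤ 2; it is enough to label the cells with 0 ≤ a ≤ 7 and 0 ≤ b ≤ 2.
Every move lowers a or b (never raises either), so fill the grid row by row in increasing a, and left to right within a row: each cell's successors are then already labelled.
      b=0  b=1  b=2
a=0:    L    L    W
a=1:    L    L    W
a=2:    W    W    L
a=3:    W    W    L
a=4:    W    W    W
a=5:    W    W    W
a=6:    L    L    W
a=7:    L    L    W
Cells with no legal move (terminal, hence L): (0,0), (0,1), (1,0), (1,1).
The remaining L cells, each justified by listing all of its moves:
(2,2): moves to (0,2)(W), (2,0)(W); every one is W ⇒ L
(3,2): moves to (1,2)(W), (0,2)(W), (3,0)(W); every one is W ⇒ L
(6,0): moves to (4,0)(W), (3,0)(W), (2,0)(W); every one is W ⇒ L
(6,1): moves to (4,1)(W), (3,1)(W), (2,1)(W); every one is W ⇒ L
(7,0): moves to (5,0)(W), (4,0)(W), (3,0)(W); every one is W ⇒ L
(7,1): moves to (5,1)(W), (4,1)(W), (3,1)(W); every one is W ⇒ L
Every other cell has at least one move into one of the L cells above, so it is W.
From (7,2), the L positions reachable in one move are: (3,2), (7,0). Any move reaching one of these is winning.

Move to (3,2).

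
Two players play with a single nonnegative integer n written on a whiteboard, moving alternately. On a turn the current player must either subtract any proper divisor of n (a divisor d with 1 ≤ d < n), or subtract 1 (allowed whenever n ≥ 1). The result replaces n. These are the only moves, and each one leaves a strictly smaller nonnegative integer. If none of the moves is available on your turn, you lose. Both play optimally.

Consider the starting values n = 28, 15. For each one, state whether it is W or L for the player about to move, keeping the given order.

Work bottom-up. With no move the player to move loses. Otherwise the position is W if at least one move leads to an L position for the opponent, and L if every move leads to a W.
n=0: no move → L
n=1: →0(L), so W
n=2: →1(W) only, which is W, so L
n=3: →2(L), so W
n=4: →2(L), so W
n=5: →4(W) only, which is W, so L
n=6: →5(L), so W
n=7: →6(W) only, which is W, so L
n=8: →7(L), so W
n=9: →6(W), 8(W) — all W, so L
n=10: →5(L), so W
n=11: →10(W) only, which is W, so L
n=12: →9(L), so W
n=13: →12(W) only, which is W, so L
n=14: →7(L), so W
n=15: →10(W), 12(W), 14(W) — all W, so L
n=16: →15(L), so W
n=17: →16(W) only, which is W, so L
n=18: →9(L), so W
n=19: →18(W) only, which is W, so L
n=20: →15(L), so W
n=21: →14(W), 18(W), 20(W) — all W, so L
n=22: →11(L), so W
n=23: →22(W) only, which is W, so L
n=24: →21(L), so W
n=25: →20(W), 24(W) — all W, so L
n=26: →13(L), so W
n=27: →18(W), 24(W), 26(W) — all W, so L
n=28: →21(L), so W

28: W, 15: L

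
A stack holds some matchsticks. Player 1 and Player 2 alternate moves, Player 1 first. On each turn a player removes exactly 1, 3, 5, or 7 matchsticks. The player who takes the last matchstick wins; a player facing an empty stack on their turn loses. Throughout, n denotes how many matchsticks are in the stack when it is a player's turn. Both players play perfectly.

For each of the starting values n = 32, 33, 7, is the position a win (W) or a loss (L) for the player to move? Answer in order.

32: L, 33: W, 7: W

Label each position W (a win for the player to move) or L (a loss). A position with no legal move is L; any other position is W exactly when some move reaches an L, and L when every move reaches a W.
n=0: no move → L
n=1: can move to 0, which is L ⇒ W
n=2: the only move is to 1(W), a W ⇒ L
n=3: can move to 2, which is L ⇒ W
n=4: moves to 3(W), 1(W); every one is W ⇒ L
n=5: can move to 4, which is L ⇒ W
n=6: moves to 5(W), 3(W), 1(W); every one is W ⇒ L
n=7: can move to 6, which is L ⇒ W
n=8: moves to 7(W), 5(W), 3(W), 1(W); every one is W ⇒ L
n=9: can move to 8, which is L ⇒ W
n=10: moves to 9(W), 7(W), 5(W), 3(W); every one is W ⇒ L
n=11: can move to 10, which is L ⇒ W
n=12: moves to 11(W), 9(W), 7(W), 5(W); every one is W ⇒ L
n=13: can move to 12, which is L ⇒ W
n=14: moves to 13(W), 11(W), 9(W), 7(W); every one is W ⇒ L
n=15: can move to 14, which is L ⇒ W
n=16: moves to 15(W), 13(W), 11(W), 9(W); every one is W ⇒ L
n=17: can move to 16, which is L ⇒ W
n=18: moves to 17(W), 15(W), 13(W), 11(W); every one is W ⇒ L
n=19: can move to 18, which is L ⇒ W
n=20: moves to 19(W), 17(W), 15(W), 13(W); every one is W ⇒ L
n=21: can move to 20, which is L ⇒ W
n=22: moves to 21(W), 19(W), 17(W), 15(W); every one is W ⇒ L
n=23: can move to 22, which is L ⇒ W
n=24: moves to 23(W), 21(W), 19(W), 17(W); every one is W ⇒ L
n=25: can move to 24, which is L ⇒ W
n=26: moves to 25(W), 23(W), 21(W), 19(W); every one is W ⇒ L
n=27: can move to 26, which is L ⇒ W
n=28: moves to 27(W), 25(W), 23(W), 21(W); every one is W ⇒ L
n=29: can move to 28, which is L ⇒ W
n=30: moves to 29(W), 27(W), 25(W), 23(W); every one is W ⇒ L
n=31: can move to 30, which is L ⇒ W
n=32: moves to 31(W), 29(W), 27(W), 25(W); every one is W ⇒ L
n=33: can move to 32, which is L ⇒ W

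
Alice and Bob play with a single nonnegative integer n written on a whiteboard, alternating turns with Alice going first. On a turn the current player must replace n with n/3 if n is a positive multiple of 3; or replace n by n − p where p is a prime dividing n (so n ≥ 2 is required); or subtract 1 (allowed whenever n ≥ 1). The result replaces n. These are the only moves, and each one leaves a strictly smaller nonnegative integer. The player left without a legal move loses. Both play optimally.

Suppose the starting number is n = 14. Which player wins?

Build the W/L table. Terminal = L. A non-terminal position is W if it has a move to some L; otherwise it is L.
n=0: no move → L
n=1: →0(L), so W
n=2: →0(L), so W
n=3: →0(L), so W
n=4: →2(W), 3(W) — all W, so L
n=5: →0(L), so W
n=6: →4(L), so W
n=7: →0(L), so W
n=8: →6(W), 7(W) — all W, so L
n=9: →8(L), so W
n=10: →8(L), so W
n=11: →0(L), so W
n=12: →4(L), so W
n=13: →0(L), so W
n=14: →7(W), 12(W), 13(W) — all W, so L
Every move from 14 reaches a W position, so the mover loses.

Bob wins.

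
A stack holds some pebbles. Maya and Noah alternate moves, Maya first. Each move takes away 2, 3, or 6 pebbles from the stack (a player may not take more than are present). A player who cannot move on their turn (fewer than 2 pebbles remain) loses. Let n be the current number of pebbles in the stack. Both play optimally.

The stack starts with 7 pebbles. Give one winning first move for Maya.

Work bottom-up. With no move the player to move loses. Otherwise the position is W if at least one move leads to an L position for the opponent, and L if every move leads to a W.
n=0: no move → L
n=1: no move → L
n=2: can move to 0, which is L ⇒ W
n=3: can move to 1, which is L ⇒ W
n=4: can move to 1, which is L ⇒ W
n=5: moves to 3(W), 2(W); every one is W ⇒ L
n=6: can move to 0, which is L ⇒ W
n=7: can move to 5, which is L ⇒ W
From 7, the L positions reachable in one move are: 5, 1. Any move reaching one of these is winning.

Remove 2, leaving 5.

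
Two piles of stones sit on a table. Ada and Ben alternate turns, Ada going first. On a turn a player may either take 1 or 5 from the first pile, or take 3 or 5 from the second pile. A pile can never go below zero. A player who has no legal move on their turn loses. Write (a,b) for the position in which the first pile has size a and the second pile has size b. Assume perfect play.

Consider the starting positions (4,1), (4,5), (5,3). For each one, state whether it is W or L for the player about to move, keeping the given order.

(4,1): L, (4,5): W, (5,3): L

Label each position W (a win for the player to move) or L (a loss). A position with no legal move is L; any other position is W exactly when some move reaches an L, and L when every move reaches a W.
No move ever increases a pile, so every position that can arise here has a ≤ 5 and b ≤ 5; it is enough to label the cells with 0 ≤ a ≤ 5 and 0 ≤ b ≤ 5.
Every move lowers a or b (never raises either), so fill the grid row by row in increasing a, and left to right within a row: each cell's successors are then already labelled.
      b=0  b=1  b=2  b=3  b=4  b=5
a=0:    L    L    L    W    W    W
a=1:    W    W    W    L    L    L
a=2:    L    L    L    W    W    W
a=3:    W    W    W    L    L    L
a=4:    L    L    L    W    W    W
a=5:    W    W    W    L    L    L
Cells with no legal move (terminal, hence L): (0,0), (0,1), (0,2).
The remaining L cells, each justified by listing all of its moves:
(1,3): moves to (0,3)(W), (1,0)(W); every one is W ⇒ L
(1,4): moves to (0,4)(W), (1,1)(W); every one is W ⇒ L
(1,5): moves to (0,5)(W), (1,2)(W), (1,0)(W); every one is W ⇒ L
(2,0): the only move is to (1,0)(W), a W ⇒ L
(2,1): the only move is to (1,1)(W), a W ⇒ L
(2,2): the only move is to (1,2)(W), a W ⇒ L
(3,3): moves to (2,3)(W), (3,0)(W); every one is W ⇒ L
(3,4): moves to (2,4)(W), (3,1)(W); every one is W ⇒ L
(3,5): moves to (2,5)(W), (3,2)(W), (3,0)(W); every one is W ⇒ L
(4,0): the only move is to (3,0)(W), a W ⇒ L
(4,1): the only move is to (3,1)(W), a W ⇒ L
(4,2): the only move is to (3,2)(W), a W ⇒ L
(5,3): moves to (4,3)(W), (0,3)(W), (5,0)(W); every one is W ⇒ L
(5,4): moves to (4,4)(W), (0,4)(W), (5,1)(W); every one is W ⇒ L
(5,5): moves to (4,5)(W), (0,5)(W), (5,2)(W), (5,0)(W); every one is W ⇒ L
Every other cell has at least one move into one of the L cells above, so it is W.
(4,1): one of the L cells justified above, so L
(4,5): the move to (3,5) reaches an L cell, so W
(5,3): one of the L cells justified above, so L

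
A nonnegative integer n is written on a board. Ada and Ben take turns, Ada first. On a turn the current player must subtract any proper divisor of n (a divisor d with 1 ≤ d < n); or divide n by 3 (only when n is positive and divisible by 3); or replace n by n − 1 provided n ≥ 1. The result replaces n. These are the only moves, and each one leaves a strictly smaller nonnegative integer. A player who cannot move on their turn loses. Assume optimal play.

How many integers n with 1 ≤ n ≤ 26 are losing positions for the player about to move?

Label each position W (a win for the player to move) or L (a loss). A position with no legal move is L; any other position is W exactly when some move reaches an L, and L when every move reaches a W.
n=0: no move → L
n=1: can move to 0, which is L ⇒ W
n=2: the only move is to 1(W), a W ⇒ L
n=3: can move to 2, which is L ⇒ W
n=4: can move to 2, which is L ⇒ W
n=5: the only move is to 4(W), a W ⇒ L
n=6: can move to 2, which is L ⇒ W
n=7: the only move is to 6(W), a W ⇒ L
n=8: can move to 7, which is L ⇒ W
n=9: moves to 3(W), 6(W), 8(W); every one is W ⇒ L
n=10: can move to 5, which is L ⇒ W
n=11: the only move is to 10(W), a W ⇒ L
n=12: can move to 9, which is L ⇒ W
n=13: the only move is to 12(W), a W ⇒ L
n=14: can move to 7, which is L ⇒ W
n=15: can move to 5, which is L ⇒ W
n=16: moves to 8(W), 12(W), 14(W), 15(W); every one is W ⇒ L
n=17: can move to 16, which is L ⇒ W
n=18: can move to 9, which is L ⇒ W
n=19: the only move is to 18(W), a W ⇒ L
n=20: can move to 16, which is L ⇒ W
n=21: can move to 7, which is L ⇒ W
n=22: can move to 11, which is L ⇒ W
n=23: the only move is to 22(W), a W ⇒ L
n=24: can move to 16, which is L ⇒ W
n=25: moves to 20(W), 24(W); every one is W ⇒ L
n=26: can move to 13, which is L ⇒ W
L entries with 1 ≤ n ≤ 26 (n=0 is outside the asked range and is not counted): n = 2, 5, 7, 9, 11, 13, 16, 19, 23, 25; that makes 10.

10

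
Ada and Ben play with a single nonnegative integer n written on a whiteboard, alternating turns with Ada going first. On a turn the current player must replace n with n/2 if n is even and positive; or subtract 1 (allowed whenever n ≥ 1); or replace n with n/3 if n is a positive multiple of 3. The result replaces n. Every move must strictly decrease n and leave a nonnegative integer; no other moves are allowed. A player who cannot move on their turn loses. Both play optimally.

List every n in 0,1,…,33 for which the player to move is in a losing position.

Use the standard recursion: the mover loses at a terminal position; elsewhere, the mover wins exactly when some move hands the opponent an L position.
n=0: no move → L
n=1: can move to 0, which is L ⇒ W
n=2: the only move is to 1(W), a W ⇒ L
n=3: can move to 2, which is L ⇒ W
n=4: can move to 2, which is L ⇒ W
n=5: the only move is to 4(W), a W ⇒ L
n=6: can move to 2, which is L ⇒ W
n=7: the only move is to 6(W), a W ⇒ L
n=8: can move to 7, which is L ⇒ W
n=9: moves to 3(W), 8(W); every one is W ⇒ L
n=10: can move to 5, which is L ⇒ W
n=11: the only move is to 10(W), a W ⇒ L
n=12: can move to 11, which is L ⇒ W
n=13: the only move is to 12(W), a W ⇒ L
n=14: can move to 7, which is L ⇒ W
n=15: can move to 5, which is L ⇒ W
n=16: moves to 8(W), 15(W); every one is W ⇒ L
n=17: can move to 16, which is L ⇒ W
n=18: can move to 9, which is L ⇒ W
n=19: the only move is to 18(W), a W ⇒ L
n=20: can move to 19, which is L ⇒ W
n=21: can move to 7, which is L ⇒ W
n=22: can move to 11, which is L ⇒ W
n=23: the only move is to 22(W), a W ⇒ L
n=24: can move to 23, which is L ⇒ W
n=25: the only move is to 24(W), a W ⇒ L
n=26: can move to 13, which is L ⇒ W
n=27: can move to 9, which is L ⇒ W
n=28: moves to 14(W), 27(W); every one is W ⇒ L
n=29: can move to 28, which is L ⇒ W
n=30: moves to 10(W), 15(W), 29(W); every one is W ⇒ L
n=31: can move to 30, which is L ⇒ W
n=32: can move to 16, which is L ⇒ W
n=33: can move to 11, which is L ⇒ W
Reading off the rows marked L gives the requested list; there are 13 such values of n.

0, 2, 5, 7, 9, 11, 13, 16, 19, 23, 25, 28, 30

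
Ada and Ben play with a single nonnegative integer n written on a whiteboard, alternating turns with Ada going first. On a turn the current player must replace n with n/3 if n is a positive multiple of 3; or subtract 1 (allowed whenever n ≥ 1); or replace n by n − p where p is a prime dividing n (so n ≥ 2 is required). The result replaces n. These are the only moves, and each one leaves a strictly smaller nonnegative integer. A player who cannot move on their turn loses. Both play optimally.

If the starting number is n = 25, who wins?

Ben wins.

Use the standard recursion: the mover loses at a terminal position; elsewhere, the mover wins exactly when some move hands the opponent an L position.
n=0: no move → L
n=1: W (go to 0, an L position)
n=2: W (go to 0, an L position)
n=3: W (go to 0, an L position)
n=4: L (options 2(W), 3(W) are all W)
n=5: W (go to 0, an L position)
n=6: W (go to 4, an L position)
n=7: W (go to 0, an L position)
n=8: L (options 6(W), 7(W) are all W)
n=9: W (go to 8, an L position)
n=10: W (go to 8, an L position)
n=11: W (go to 0, an L position)
n=12: W (go to 4, an L position)
n=13: W (go to 0, an L position)
n=14: L (options 7(W), 12(W), 13(W) are all W)
n=15: W (go to 14, an L position)
n=16: W (go to 14, an L position)
n=17: W (go to 0, an L position)
n=18: L (options 6(W), 15(W), 16(W), 17(W) are all W)
n=19: W (go to 0, an L position)
n=20: W (go to 18, an L position)
n=21: W (go to 14, an L position)
n=22: L (options 11(W), 20(W), 21(W) are all W)
n=23: W (go to 0, an L position)
n=24: W (go to 8, an L position)
n=25: L (options 20(W), 24(W) are all W)
The starting position 25 is L: whatever Ada does, the opponent receives a W position.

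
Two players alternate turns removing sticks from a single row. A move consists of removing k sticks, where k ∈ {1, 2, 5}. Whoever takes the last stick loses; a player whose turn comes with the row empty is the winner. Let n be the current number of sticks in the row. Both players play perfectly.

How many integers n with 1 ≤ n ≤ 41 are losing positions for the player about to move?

Use the standard recursion: the mover wins at a terminal position; elsewhere, the mover wins exactly when some move hands the opponent an L position.
n=0: no move; the opponent has just taken the last stick and therefore loses → W
n=1: the only move is to 0(W), a W ⇒ L
n=2: can move to 1, which is L ⇒ W
n=3: can move to 1, which is L ⇒ W
n=4: moves to 3(W), 2(W); every one is W ⇒ L
n=5: can move to 4, which is L ⇒ W
n=6: can move to 4, which is L ⇒ W
n=7: moves to 6(W), 5(W), 2(W); every one is W ⇒ L
n=8: can move to 7, which is L ⇒ W
n=9: can move to 7, which is L ⇒ W
n=10: moves to 9(W), 8(W), 5(W); every one is W ⇒ L
n=11: can move to 10, which is L ⇒ W
n=12: can move to 10, which is L ⇒ W
n=13: moves to 12(W), 11(W), 8(W); every one is W ⇒ L
n=14: can move to 13, which is L ⇒ W
n=15: can move to 13, which is L ⇒ W
n=16: moves to 15(W), 14(W), 11(W); every one is W ⇒ L
n=17: can move to 16, which is L ⇒ W
n=18: can move to 16, which is L ⇒ W
n=19: moves to 18(W), 17(W), 14(W); every one is W ⇒ L
n=20: can move to 19, which is L ⇒ W
n=21: can move to 19, which is L ⇒ W
n=22: moves to 21(W), 20(W), 17(W); every one is W ⇒ L
n=23: can move to 22, which is L ⇒ W
n=24: can move to 22, which is L ⇒ W
n=25: moves to 24(W), 23(W), 20(W); every one is W ⇒ L
n=26: can move to 25, which is L ⇒ W
n=27: can move to 25, which is L ⇒ W
n=28: moves to 27(W), 26(W), 23(W); every one is W ⇒ L
n=29: can move to 28, which is L ⇒ W
n=30: can move to 28, which is L ⇒ W
n=31: moves to 30(W), 29(W), 26(W); every one is W ⇒ L
n=32: can move to 31, which is L ⇒ W
n=33: can move to 31, which is L ⇒ W
n=34: moves to 33(W), 32(W), 29(W); every one is W ⇒ L
n=35: can move to 34, which is L ⇒ W
n=36: can move to 34, which is L ⇒ W
n=37: moves to 36(W), 35(W), 32(W); every one is W ⇒ L
n=38: can move to 37, which is L ⇒ W
n=39: can move to 37, which is L ⇒ W
n=40: moves to 39(W), 38(W), 35(W); every one is W ⇒ L
n=41: can move to 40, which is L ⇒ W
L entries with 1 ≤ n ≤ 41 (the range starts at n=1): n = 1, 4, 7, 10, 13, 16, 19, 22, 25, 28, 31, 34, 37, 40; that makes 14.

14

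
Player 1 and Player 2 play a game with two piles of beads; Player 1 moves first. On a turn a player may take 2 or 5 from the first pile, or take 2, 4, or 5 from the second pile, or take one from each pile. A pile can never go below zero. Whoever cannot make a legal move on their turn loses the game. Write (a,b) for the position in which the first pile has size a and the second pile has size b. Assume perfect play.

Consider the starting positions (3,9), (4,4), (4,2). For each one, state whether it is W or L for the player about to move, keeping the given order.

Label each position W (a win for the player to move) or L (a loss). A position with no legal move is L; any other position is W exactly when some move reaches an L, and L when every move reaches a W.
No move ever increases a pile, so every position that can arise here has a ≤ 4 and b ≤ 9; it is enough to label the cells with 0 ≤ a ≤ 4 and 0 ≤ b ≤ 9.
Every move lowers a or b (never raises either), so fill the grid row by row in increasing a, and left to right within a row: each cell's successors are then already labelled.
      b=0  b=1  b=2  b=3  b=4  b=5  b=6  b=7  b=8  b=9
a=0:    L    L    W    W    W    W    W    L    L    W
a=1:    L    W    W    L    W    W    L    W    W    W
a=2:    W    W    L    L    W    W    W    W    W    L
a=3:    W    L    L    W    W    W    W    W    L    L
a=4:    L    L    W    W    W    W    W    L    L    W
Cells with no legal move (terminal, hence L): (0,0), (0,1), (1,0).
The remaining L cells, each justified by listing all of its moves:
(0,7): moves to (0,5)(W), (0,3)(W), (0,2)(W); every one is W ⇒ L
(0,8): moves to (0,6)(W), (0,4)(W), (0,3)(W); every one is W ⇒ L
(1,3): moves to (1,1)(W), (0,2)(W); every one is W ⇒ L
(1,6): moves to (1,4)(W), (1,2)(W), (1,1)(W), (0,5)(W); every one is W ⇒ L
(2,2): moves to (0,2)(W), (2,0)(W), (1,1)(W); every one is W ⇒ L
(2,3): moves to (0,3)(W), (2,1)(W), (1,2)(W); every one is W ⇒ L
(2,9): moves to (0,9)(W), (2,7)(W), (2,5)(W), (2,4)(W), (1,8)(W); every one is W ⇒ L
(3,1): moves to (1,1)(W), (2,0)(W); every one is W ⇒ L
(3,2): moves to (1,2)(W), (3,0)(W), (2,1)(W); every one is W ⇒ L
(3,8): moves to (1,8)(W), (3,6)(W), (3,4)(W), (3,3)(W), (2,7)(W); every one is W ⇒ L
(3,9): moves to (1,9)(W), (3,7)(W), (3,5)(W), (3,4)(W), (2,8)(W); every one is W ⇒ L
(4,0): the only move is to (2,0)(W), a W ⇒ L
(4,1): moves to (2,1)(W), (3,0)(W); every one is W ⇒ L
(4,7): moves to (2,7)(W), (4,5)(W), (4,3)(W), (4,2)(W), (3,6)(W); every one is W ⇒ L
(4,8): moves to (2,8)(W), (4,6)(W), (4,4)(W), (4,3)(W), (3,7)(W); every one is W ⇒ L
Every other cell has at least one move into one of the L cells above, so it is W.
(3,9): one of the L cells justified above, so L
(4,4): the move to (4,0) reaches an L cell, so W
(4,2): the move to (2,2) reaches an L cell, so W

(3,9): L, (4,4): W, (4,2): W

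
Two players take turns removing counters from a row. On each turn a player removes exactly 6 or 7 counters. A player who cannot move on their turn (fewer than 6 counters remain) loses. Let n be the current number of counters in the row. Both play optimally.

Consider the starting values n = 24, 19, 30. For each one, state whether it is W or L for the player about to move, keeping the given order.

24: W, 19: W, 30: L

Build the W/L table. Terminal = L. A non-terminal position is W if it has a move to some L; otherwise it is L.
n=0: no move → L
n=1: no move → L
n=2: no move → L
n=3: no move → L
n=4: no move → L
n=5: no move → L
n=6: W (go to 0, an L position)
n=7: W (go to 1, an L position)
n=8: W (go to 2, an L position)
n=9: W (go to 3, an L position)
n=10: W (go to 4, an L position)
n=11: W (go to 5, an L position)
n=12: W (go to 5, an L position)
n=13: L (options 7(W), 6(W) are all W)
n=14: L (options 8(W), 7(W) are all W)
n=15: L (options 9(W), 8(W) are all W)
n=16: L (options 10(W), 9(W) are all W)
n=17: L (options 11(W), 10(W) are all W)
n=18: L (options 12(W), 11(W) are all W)
n=19: W (go to 13, an L position)
n=20: W (go to 14, an L position)
n=21: W (go to 15, an L position)
n=22: W (go to 16, an L position)
n=23: W (go to 17, an L position)
n=24: W (go to 18, an L position)
n=25: W (go to 18, an L position)
n=26: L (options 20(W), 19(W) are all W)
n=27: L (options 21(W), 20(W) are all W)
n=28: L (options 22(W), 21(W) are all W)
n=29: L (options 23(W), 22(W) are all W)
n=30: L (options 24(W), 23(W) are all W)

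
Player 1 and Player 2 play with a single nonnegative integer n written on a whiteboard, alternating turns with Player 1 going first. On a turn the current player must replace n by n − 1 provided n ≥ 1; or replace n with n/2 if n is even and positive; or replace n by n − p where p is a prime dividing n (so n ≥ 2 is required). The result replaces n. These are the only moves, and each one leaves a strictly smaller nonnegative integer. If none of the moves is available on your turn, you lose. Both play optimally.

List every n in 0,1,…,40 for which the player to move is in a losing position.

Use the standard recursion: the mover loses at a terminal position; elsewhere, the mover wins exactly when some move hands the opponent an L position.
n=0: no move → L
n=1: reaches L-position 0 → W
n=2: reaches L-position 0 → W
n=3: reaches L-position 0 → W
n=4: only reaches 2(W), 3(W), all W → L
n=5: reaches L-position 0 → W
n=6: reaches L-position 4 → W
n=7: reaches L-position 0 → W
n=8: reaches L-position 4 → W
n=9: only reaches 6(W), 8(W), all W → L
n=10: reaches L-position 9 → W
n=11: reaches L-position 0 → W
n=12: reaches L-position 9 → W
n=13: reaches L-position 0 → W
n=14: only reaches 7(W), 12(W), 13(W), all W → L
n=15: reaches L-position 14 → W
n=16: reaches L-position 14 → W
n=17: reaches L-position 0 → W
n=18: reaches L-position 9 → W
n=19: reaches L-position 0 → W
n=20: only reaches 10(W), 15(W), 18(W), 19(W), all W → L
n=21: reaches L-position 14 → W
n=22: reaches L-position 20 → W
n=23: reaches L-position 0 → W
n=24: only reaches 12(W), 21(W), 22(W), 23(W), all W → L
n=25: reaches L-position 20 → W
n=26: reaches L-position 24 → W
n=27: reaches L-position 24 → W
n=28: reaches L-position 14 → W
n=29: reaches L-position 0 → W
n=30: only reaches 15(W), 25(W), 27(W), 28(W), 29(W), all W → L
n=31: reaches L-position 0 → W
n=32: reaches L-position 30 → W
n=33: reaches L-position 30 → W
n=34: only reaches 17(W), 32(W), 33(W), all W → L
n=35: reaches L-position 30 → W
n=36: reaches L-position 34 → W
n=37: reaches L-position 0 → W
n=38: only reaches 19(W), 36(W), 37(W), all W → L
n=39: reaches L-position 38 → W
n=40: reaches L-position 20 → W
The losing starting values of n are exactly the entries labelled L in this table (9 of them).

0, 4, 9, 14, 20, 24, 30, 34, 38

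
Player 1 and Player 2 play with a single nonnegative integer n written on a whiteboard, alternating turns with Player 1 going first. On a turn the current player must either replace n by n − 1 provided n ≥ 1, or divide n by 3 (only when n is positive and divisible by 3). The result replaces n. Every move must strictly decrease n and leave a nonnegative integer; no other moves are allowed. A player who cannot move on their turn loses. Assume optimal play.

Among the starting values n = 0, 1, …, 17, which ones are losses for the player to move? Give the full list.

Use the standard recursion: the mover loses at a terminal position; elsewhere, the mover wins exactly when some move hands the opponent an L position.
n=0: no move → L
n=1: →0(L), so W
n=2: →1(W) only, which is W, so L
n=3: →2(L), so W
n=4: →3(W) only, which is W, so L
n=5: →4(L), so W
n=6: →2(L), so W
n=7: →6(W) only, which is W, so L
n=8: →7(L), so W
n=9: →3(W), 8(W) — all W, so L
n=10: →9(L), so W
n=11: →10(W) only, which is W, so L
n=12: →4(L), so W
n=13: →12(W) only, which is W, so L
n=14: →13(L), so W
n=15: →5(W), 14(W) — all W, so L
n=16: →15(L), so W
n=17: →16(W) only, which is W, so L
Reading off the rows marked L gives the requested list; there are 9 such values of n.

0, 2, 4, 7, 9, 11, 13, 15, 17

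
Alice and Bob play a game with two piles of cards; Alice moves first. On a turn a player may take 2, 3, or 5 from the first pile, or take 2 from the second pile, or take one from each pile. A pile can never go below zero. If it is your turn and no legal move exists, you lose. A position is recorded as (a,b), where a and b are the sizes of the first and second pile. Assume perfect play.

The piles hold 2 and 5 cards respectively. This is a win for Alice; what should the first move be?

Move to (0,5).

Positions with no move are L. A position that does have a move is losing for the player to move precisely when every available move leads to a winning position for the opponent. Fill in the labels:
No move ever increases a pile, so every position that can arise here has a ≤ 2 and b ≤ 5; it is enough to label the cells with 0 ≤ a ≤ 2 and 0 ≤ b ≤ 5.
Every move lowers a or b (never raises either), so fill the grid row by row in increasing a, and left to right within a row: each cell's successors are then already labelled.
      b=0  b=1  b=2  b=3  b=4  b=5
a=0:    L    L    W    W    L    L
a=1:    L    W    W    L    L    W
a=2:    W    W    L    L    W    W
Cells with no legal move (terminal, hence L): (0,0), (0,1), (1,0).
The remaining L cells, each justified by listing all of its moves:
(0,4): the only move is to (0,2)(W), a W ⇒ L
(0,5): the only move is to (0,3)(W), a W ⇒ L
(1,3): moves to (1,1)(W), (0,2)(W); every one is W ⇒ L
(1,4): moves to (1,2)(W), (0,3)(W); every one is W ⇒ L
(2,2): moves to (0,2)(W), (2,0)(W), (1,1)(W); every one is W ⇒ L
(2,3): moves to (0,3)(W), (2,1)(W), (1,2)(W); every one is W ⇒ L
Every other cell has at least one move into one of the L cells above, so it is W.
From (2,5), the L positions reachable in one move are: (0,5), (2,3), (1,4). Any move reaching one of these is winning.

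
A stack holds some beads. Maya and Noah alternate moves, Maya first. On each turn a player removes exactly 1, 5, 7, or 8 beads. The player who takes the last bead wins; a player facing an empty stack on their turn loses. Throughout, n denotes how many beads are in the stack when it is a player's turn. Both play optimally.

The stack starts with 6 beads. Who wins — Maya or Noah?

Noah wins.

Use the standard recursion: the mover loses at a terminal position; elsewhere, the mover wins exactly when some move hands the opponent an L position.
n=0: no move → L
n=1: W (go to 0, an L position)
n=2: L (sole option 1(W) is W)
n=3: W (go to 2, an L position)
n=4: L (sole option 3(W) is W)
n=5: W (go to 4, an L position)
n=6: L (options 5(W), 1(W) are all W)
The starting position 6 is L: whatever Maya does, the opponent receives a W position.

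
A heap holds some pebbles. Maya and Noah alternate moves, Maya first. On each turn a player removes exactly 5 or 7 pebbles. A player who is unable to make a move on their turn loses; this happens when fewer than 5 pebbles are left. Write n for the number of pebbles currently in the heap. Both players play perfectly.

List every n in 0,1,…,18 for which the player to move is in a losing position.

0, 1, 2, 3, 4, 12, 13, 14, 15, 16

Use the standard recursion: the mover loses at a terminal position; elsewhere, the mover wins exactly when some move hands the opponent an L position.
n=0: no move → L
n=1: no move → L
n=2: no move → L
n=3: no move → L
n=4: no move → L
n=5: W (go to 0, an L position)
n=6: W (go to 1, an L position)
n=7: W (go to 2, an L position)
n=8: W (go to 3, an L position)
n=9: W (go to 4, an L position)
n=10: W (go to 3, an L position)
n=11: W (go to 4, an L position)
n=12: L (options 7(W), 5(W) are all W)
n=13: L (options 8(W), 6(W) are all W)
n=14: L (options 9(W), 7(W) are all W)
n=15: L (options 10(W), 8(W) are all W)
n=16: L (options 11(W), 9(W) are all W)
n=17: W (go to 12, an L position)
n=18: W (go to 13, an L position)
Reading off the rows marked L gives the requested list; there are 10 such values of n.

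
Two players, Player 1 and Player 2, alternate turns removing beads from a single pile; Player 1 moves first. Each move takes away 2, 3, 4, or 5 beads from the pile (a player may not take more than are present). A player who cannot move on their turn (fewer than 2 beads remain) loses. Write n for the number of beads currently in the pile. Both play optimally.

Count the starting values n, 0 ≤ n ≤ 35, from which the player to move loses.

Compute win/loss labels from the base case upward. A position with no move is L. Any other position is W if it can reach an L in one move, else L.
n=0: no move → L
n=1: no move → L
n=2: reaches L-position 0 → W
n=3: reaches L-position 1 → W
n=4: reaches L-position 1 → W
n=5: reaches L-position 1 → W
n=6: reaches L-position 1 → W
n=7: only reaches 5(W), 4(W), 3(W), 2(W), all W → L
n=8: only reaches 6(W), 5(W), 4(W), 3(W), all W → L
n=9: reaches L-position 7 → W
n=10: reaches L-position 8 → W
n=11: reaches L-position 8 → W
n=12: reaches L-position 8 → W
n=13: reaches L-position 8 → W
n=14: only reaches 12(W), 11(W), 10(W), 9(W), all W → L
n=15: only reaches 13(W), 12(W), 11(W), 10(W), all W → L
n=16: reaches L-position 14 → W
n=17: reaches L-position 15 → W
n=18: reaches L-position 15 → W
n=19: reaches L-position 15 → W
n=20: reaches L-position 15 → W
n=21: only reaches 19(W), 18(W), 17(W), 16(W), all W → L
n=22: only reaches 20(W), 19(W), 18(W), 17(W), all W → L
n=23: reaches L-position 21 → W
n=24: reaches L-position 22 → W
n=25: reaches L-position 22 → W
n=26: reaches L-position 22 → W
n=27: reaches L-position 22 → W
n=28: only reaches 26(W), 25(W), 24(W), 23(W), all W → L
n=29: only reaches 27(W), 26(W), 25(W), 24(W), all W → L
n=30: reaches L-position 28 → W
n=31: reaches L-position 29 → W
n=32: reaches L-position 29 → W
n=33: reaches L-position 29 → W
n=34: reaches L-position 29 → W
n=35: only reaches 33(W), 32(W), 31(W), 30(W), all W → L
L entries with 0 ≤ n ≤ 35: n = 0, 1, 7, 8, 14, 15, 21, 22, 28, 29, 35; that makes 11.

11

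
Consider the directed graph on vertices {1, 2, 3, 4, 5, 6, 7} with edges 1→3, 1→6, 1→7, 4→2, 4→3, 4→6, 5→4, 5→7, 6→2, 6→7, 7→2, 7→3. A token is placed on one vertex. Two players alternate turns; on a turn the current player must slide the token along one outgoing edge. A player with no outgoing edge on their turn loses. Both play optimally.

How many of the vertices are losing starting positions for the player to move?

3

Positions with no move are L. A position that does have a move is losing for the player to move precisely when every available move leads to a winning position for the opponent. Fill in the labels:
Every edge goes from a vertex to one that appears earlier in the order 2, 3, 7, 6, 1, 4, 5, so processing vertices in that order labels each vertex after all of its successors.
2: no outgoing edge → L
3: no outgoing edge → L
7: can move to 3, which is L ⇒ W
6: can move to 2, which is L ⇒ W
1: can move to 3, which is L ⇒ W
4: can move to 3, which is L ⇒ W
5: moves to 4(W), 7(W); every one is W ⇒ L
The L vertices are 2, 3, 5; that is 3 in all.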